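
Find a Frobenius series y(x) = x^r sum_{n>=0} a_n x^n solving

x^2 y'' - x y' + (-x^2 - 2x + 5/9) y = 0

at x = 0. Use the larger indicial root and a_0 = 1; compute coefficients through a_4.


Write in Frobenius form y'' + (p(x)/x) y' + (q(x)/x^2) y = 0:
  p(x) = -1,  q(x) = -x^2 - 2x + 5/9.
Indicial equation: r(r-1) + (-1) r + (5/9) = 0 -> roots r_1 = 5/3, r_2 = 1/3.
Take r = r_1 = 5/3. Let y(x) = x^r sum_{n>=0} a_n x^n with a_0 = 1.
Substitute y = x^r sum a_n x^n and match x^{r+n}. The recurrence is
  D(n) a_n - 2 a_{n-1} - 1 a_{n-2} = 0,  where D(n) = (r+n)(r+n-1) + (-1)(r+n) + (5/9).
  a_n = [2 a_{n-1} + 1 a_{n-2}] / D(n).
Since the indicial polynomial factors as (r - r_1)(r - r_2), D(n) = (r_1 + n - r_1)(r_1 + n - r_2) = n(n + 4/3).
Evaluating step by step (a_0 = 1):
  n = 1: D(1) = 1(1 + 4/3) = 7/3; numerator = 2(1) = 2; a_1 = (2)/(7/3) = 6/7
  n = 2: D(2) = 2(2 + 4/3) = 20/3; numerator = 2(6/7) + 1(1) = 19/7; a_2 = (19/7)/(20/3) = 57/140
  n = 3: D(3) = 3(3 + 4/3) = 13; numerator = 2(57/140) + 1(6/7) = 117/70; a_3 = (117/70)/(13) = 9/70
  n = 4: D(4) = 4(4 + 4/3) = 64/3; numerator = 2(9/70) + 1(57/140) = 93/140; a_4 = (93/140)/(64/3) = 279/8960

r = 5/3; a_0 = 1; a_1 = 6/7; a_2 = 57/140; a_3 = 9/70; a_4 = 279/8960


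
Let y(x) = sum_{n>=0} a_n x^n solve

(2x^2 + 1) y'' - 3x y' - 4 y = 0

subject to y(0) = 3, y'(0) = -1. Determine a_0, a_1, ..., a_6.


Ansatz: y(x) = sum_{n>=0} a_n x^n, so y'(x) = sum_{n>=1} n a_n x^(n-1) and y''(x) = sum_{n>=2} n(n-1) a_n x^(n-2).
Substitute into P(x) y'' + Q(x) y' + R(x) y = 0 with P(x) = 2x^2 + 1, Q(x) = -3x, R(x) = -4, and match powers of x.
Initial conditions: a_0 = 3, a_1 = -1.
Setting the coefficient of each power of x to zero and solving order by order (substituting the coefficients already found):
  x^0: 2 a_2 - 4 a_0 = 0  ->  2 a_2 = 4 a_0 = 12  ->  a_2 = 6
  x^1: 6 a_3 - 7 a_1 = 0  ->  6 a_3 = 7 a_1 = -7  ->  a_3 = -7/6
  x^2: 12 a_4 - 6 a_2 = 0  ->  12 a_4 = 6 a_2 = 36  ->  a_4 = 3
  x^3: 20 a_5 - a_3 = 0  ->  20 a_5 = a_3 = -7/6  ->  a_5 = -7/120
  x^4: 30 a_6 + 8 a_4 = 0  ->  30 a_6 = -8 a_4 = -24  ->  a_6 = -4/5
Truncated series: y(x) = 3 - x + 6 x^2 - (7/6) x^3 + 3 x^4 - (7/120) x^5 - (4/5) x^6 + O(x^7).

a_0 = 3; a_1 = -1; a_2 = 6; a_3 = -7/6; a_4 = 3; a_5 = -7/120; a_6 = -4/5


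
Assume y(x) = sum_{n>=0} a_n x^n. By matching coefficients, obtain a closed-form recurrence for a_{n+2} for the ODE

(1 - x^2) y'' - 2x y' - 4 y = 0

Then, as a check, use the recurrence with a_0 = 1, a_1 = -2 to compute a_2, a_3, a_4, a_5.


Substitute y = sum_n a_n x^n.
(1 - 1 x^2) y'' contributes (n+2)(n+1) a_{n+2} - n(n-1) a_n at x^n.
-2 x y'(x) contributes -2 n a_n at x^n.
-4 y(x) contributes -4 a_n at x^n.
Matching x^n: (n+2)(n+1) a_{n+2} + (-n(n-1) - 2 n - 4) a_n = 0.
Thus a_{n+2} = (n(n-1) + 2 n + 4) / ((n+1)(n+2)) * a_n.

Check with a_0 = 1, a_1 = -2 (apply the recurrence for n = 0, 1, 2, 3): a_0 = 1, a_1 = -2, a_2 = 2, a_3 = -2, a_4 = 5/3, a_5 = -8/5.

a_(n+2) = (n(n-1) + 2 n + 4) / ((n+1)(n+2)) * a_n; check: a_0 = 1, a_1 = -2, a_2 = 2, a_3 = -2, a_4 = 5/3, a_5 = -8/5


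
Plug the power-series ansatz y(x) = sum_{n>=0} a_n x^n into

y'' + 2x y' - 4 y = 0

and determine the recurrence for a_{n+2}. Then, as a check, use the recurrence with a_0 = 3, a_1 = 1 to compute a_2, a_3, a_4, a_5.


Substitute y = sum_n a_n x^n.
y''(x) has coefficient (n+2)(n+1) a_{n+2} at x^n;
2 x y'(x) has coefficient 2 n a_n at x^n (shift);
-4 y(x) has coefficient -4 a_n at x^n.
Matching x^n: (n+2)(n+1) a_{n+2} + (2n - 4) a_n = 0.
Thus a_{n+2} = (-2n + 4) / ((n+1)(n+2)) * a_n.

Check with a_0 = 3, a_1 = 1 (apply the recurrence for n = 0, 1, 2, 3): a_0 = 3, a_1 = 1, a_2 = 6, a_3 = 1/3, a_4 = 0, a_5 = -1/30.

a_(n+2) = (-2n + 4) / ((n+1)(n+2)) * a_n; check: a_0 = 3, a_1 = 1, a_2 = 6, a_3 = 1/3, a_4 = 0, a_5 = -1/30


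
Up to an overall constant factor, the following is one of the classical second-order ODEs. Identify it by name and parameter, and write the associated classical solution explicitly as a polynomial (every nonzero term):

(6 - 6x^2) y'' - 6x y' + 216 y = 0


All three coefficients share the factor 6; dividing through by 6 gives  (1 - x^2) y'' - x y' + 36 y = 0.
This matches the Chebyshev equation (1 - x^2) y'' - x y' + n^2 y = 0 (note the -x y' term, not -2x y') with n^2 = 36, so n = 6; the polynomial solution is T_6(x).
With y = sum_k a_k x^k, matching x^k gives (k+2)(k+1) a_{k+2} = (k^2 - n^2) a_k = (k - 6)(k + 6) a_k. The right side vanishes at k = 6, so the series with the parity of 6 terminates at degree 6.
Standard normalization: leading coefficient of T_n is 2^(n-1), so a_6 = 2^5 = 32. Work downward with a_k = (k+1)(k+2) a_{k+2} / ((k - 6)(k + 6)):
  a_4 = (5)(6)(32) / ((4 - 6)(4 + 6)) = 960/(-20) = -48
  a_2 = (3)(4)(-48) / ((2 - 6)(2 + 6)) = -576/(-32) = 18
  a_0 = (1)(2)(18) / ((0 - 6)(0 + 6)) = 36/(-36) = -1
Hence T_6(x) = 32 x^6 - 48 x^4 + 18 x^2 - 1.

T_6(x); series = 32 x^6 - 48 x^4 + 18 x^2 - 1


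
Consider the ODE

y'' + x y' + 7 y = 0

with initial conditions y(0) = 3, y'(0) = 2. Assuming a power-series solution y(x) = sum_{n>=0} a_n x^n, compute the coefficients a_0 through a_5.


Ansatz: y(x) = sum_{n>=0} a_n x^n, so y'(x) = sum_{n>=1} n a_n x^(n-1) and y''(x) = sum_{n>=2} n(n-1) a_n x^(n-2).
Substitute into P(x) y'' + Q(x) y' + R(x) y = 0 with P(x) = 1, Q(x) = x, R(x) = 7, and match powers of x.
Initial conditions: a_0 = 3, a_1 = 2.
Setting the coefficient of each power of x to zero and solving order by order (substituting the coefficients already found):
  x^0: 2 a_2 + 7 a_0 = 0  ->  2 a_2 = -7 a_0 = -21  ->  a_2 = -21/2
  x^1: 6 a_3 + 8 a_1 = 0  ->  6 a_3 = -8 a_1 = -16  ->  a_3 = -8/3
  x^2: 12 a_4 + 9 a_2 = 0  ->  12 a_4 = -9 a_2 = 189/2  ->  a_4 = 63/8
  x^3: 20 a_5 + 10 a_3 = 0  ->  20 a_5 = -10 a_3 = 80/3  ->  a_5 = 4/3
Truncated series: y(x) = 3 + 2 x - (21/2) x^2 - (8/3) x^3 + (63/8) x^4 + (4/3) x^5 + O(x^6).

a_0 = 3; a_1 = 2; a_2 = -21/2; a_3 = -8/3; a_4 = 63/8; a_5 = 4/3


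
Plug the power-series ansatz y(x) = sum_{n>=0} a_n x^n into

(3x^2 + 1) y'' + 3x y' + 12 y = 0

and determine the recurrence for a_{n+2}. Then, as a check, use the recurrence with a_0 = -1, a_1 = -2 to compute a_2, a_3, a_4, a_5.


Substitute y = sum_n a_n x^n.
(1 + 3 x^2) y'' contributes (n+2)(n+1) a_{n+2} + 3 n(n-1) a_n at x^n.
3 x y'(x) contributes 3 n a_n at x^n.
12 y(x) contributes 12 a_n at x^n.
Matching x^n: (n+2)(n+1) a_{n+2} + (3 n(n-1) + 3 n + 12) a_n = 0.
Thus a_{n+2} = (-3 n(n-1) - 3 n - 12) / ((n+1)(n+2)) * a_n.

Check with a_0 = -1, a_1 = -2 (apply the recurrence for n = 0, 1, 2, 3): a_0 = -1, a_1 = -2, a_2 = 6, a_3 = 5, a_4 = -12, a_5 = -39/4.

a_(n+2) = (-3 n(n-1) - 3 n - 12) / ((n+1)(n+2)) * a_n; check: a_0 = -1, a_1 = -2, a_2 = 6, a_3 = 5, a_4 = -12, a_5 = -39/4


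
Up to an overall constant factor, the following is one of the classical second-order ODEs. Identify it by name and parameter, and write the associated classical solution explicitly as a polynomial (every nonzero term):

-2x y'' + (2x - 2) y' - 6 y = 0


All three coefficients share the factor -2; dividing through by -2 gives  x y'' + (1 - x) y' + 3 y = 0.
This matches the Laguerre equation x y'' + (1 - x) y' + n y = 0 with n = 3; the polynomial solution is L_3(x).
With y = sum_k a_k x^k, matching x^k gives (k+1)k a_{k+1} + (k+1) a_{k+1} - k a_k + n a_k = 0, i.e. (k+1)^2 a_{k+1} = (k - n) a_k = (k - 3) a_k. The right side vanishes at k = 3, so the series terminates at degree 3.
Standard normalization L_n(0) = 1 gives a_0 = 1. Work upward with a_{k+1} = (k - 3) a_k / (k+1)^2:
  a_1 = (0 - 3)(1) / 1^2 = -3/1 = -3
  a_2 = (1 - 3)(-3) / 2^2 = 6/4 = 3/2
  a_3 = (2 - 3)(3/2) / 3^2 = (-3/2)/9 = -1/6
Hence L_3(x) = -x^3/6 + 3 x^2/2 - 3 x + 1.

L_3(x); series = -x^3/6 + 3 x^2/2 - 3 x + 1


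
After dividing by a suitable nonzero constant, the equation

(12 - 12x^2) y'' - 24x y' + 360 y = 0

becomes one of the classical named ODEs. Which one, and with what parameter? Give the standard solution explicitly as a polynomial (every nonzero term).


All three coefficients share the factor 12; dividing through by 12 gives  (1 - x^2) y'' - 2x y' + 30 y = 0.
This matches the Legendre equation (1 - x^2) y'' - 2x y' + n(n+1) y = 0 (note the -2x y' term) with n(n+1) = 30, so n = 5; the polynomial solution is P_5(x).
With y = sum_k a_k x^k, matching x^k gives (k+2)(k+1) a_{k+2} = [k(k+1) - n(n+1)] a_k = (k - 5)(k + 6) a_k. The right side vanishes at k = 5, so the series with the parity of 5 terminates at degree 5.
Standard normalization (P_n(1) = 1): leading coefficient (2n)!/(2^n (n!)^2) = 3628800/(32*14400) = 63/8, so a_5 = 63/8. Work downward with a_k = (k+1)(k+2) a_{k+2} / ((k - 5)(k + 6)):
  a_3 = (4)(5)(63/8) / ((3 - 5)(3 + 6)) = (315/2)/(-18) = -35/4
  a_1 = (2)(3)(-35/4) / ((1 - 5)(1 + 6)) = (-105/2)/(-28) = 15/8
Hence P_5(x) = 63 x^5/8 - 35 x^3/4 + 15 x/8.

P_5(x); series = 63 x^5/8 - 35 x^3/4 + 15 x/8


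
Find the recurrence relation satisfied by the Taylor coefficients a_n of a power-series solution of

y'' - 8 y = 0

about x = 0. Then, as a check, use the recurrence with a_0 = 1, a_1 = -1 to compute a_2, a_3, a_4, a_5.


Substitute y = sum_n a_n x^n into y'' + (const) y = 0.
y''(x) = sum_{n>=0} (n+2)(n+1) a_{n+2} x^n.
The ODE becomes sum_n [(n+2)(n+1) a_{n+2} - 8 a_n] x^n = 0.
Setting each coefficient to zero gives the recurrence:
  (n+2)(n+1) a_{n+2} - 8 a_n = 0,
  a_{n+2} = 8 / ((n+1)(n+2)) a_n.

Check with a_0 = 1, a_1 = -1 (apply the recurrence for n = 0, 1, 2, 3): a_0 = 1, a_1 = -1, a_2 = 4, a_3 = -4/3, a_4 = 8/3, a_5 = -8/15.

a_{n+2} = 8/((n+1)(n+2)) * a_n; check: a_0 = 1, a_1 = -1, a_2 = 4, a_3 = -4/3, a_4 = 8/3, a_5 = -8/15


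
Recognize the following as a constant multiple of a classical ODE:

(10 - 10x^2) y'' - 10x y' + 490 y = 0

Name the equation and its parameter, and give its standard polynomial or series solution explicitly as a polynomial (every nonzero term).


All three coefficients share the factor 10; dividing through by 10 gives  (1 - x^2) y'' - x y' + 49 y = 0.
This matches the Chebyshev equation (1 - x^2) y'' - x y' + n^2 y = 0 (note the -x y' term, not -2x y') with n^2 = 49, so n = 7; the polynomial solution is T_7(x).
With y = sum_k a_k x^k, matching x^k gives (k+2)(k+1) a_{k+2} = (k^2 - n^2) a_k = (k - 7)(k + 7) a_k. The right side vanishes at k = 7, so the series with the parity of 7 terminates at degree 7.
Standard normalization: leading coefficient of T_n is 2^(n-1), so a_7 = 2^6 = 64. Work downward with a_k = (k+1)(k+2) a_{k+2} / ((k - 7)(k + 7)):
  a_5 = (6)(7)(64) / ((5 - 7)(5 + 7)) = 2688/(-24) = -112
  a_3 = (4)(5)(-112) / ((3 - 7)(3 + 7)) = -2240/(-40) = 56
  a_1 = (2)(3)(56) / ((1 - 7)(1 + 7)) = 336/(-48) = -7
Hence T_7(x) = 64 x^7 - 112 x^5 + 56 x^3 - 7 x.

T_7(x); series = 64 x^7 - 112 x^5 + 56 x^3 - 7 x


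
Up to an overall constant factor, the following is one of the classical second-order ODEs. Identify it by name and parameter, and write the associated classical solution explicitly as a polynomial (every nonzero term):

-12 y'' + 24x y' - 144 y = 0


All three coefficients share the factor -12; dividing through by -12 gives  y'' - 2x y' + 12 y = 0.
This matches the Hermite equation y'' - 2x y' + 2n y = 0 with 2n = 12, so n = 6; the polynomial solution is H_6(x).
With y = sum_k a_k x^k, matching x^k gives (k+2)(k+1) a_{k+2} = 2(k - n) a_k = 2(k - 6) a_k. The right side vanishes at k = 6, so the series with the parity of 6 terminates at degree 6.
Standard normalization: leading coefficient of H_n is 2^n, so a_6 = 2^6 = 64. Work downward with a_k = (k+1)(k+2) a_{k+2} / (2(k - n)):
  a_4 = (5)(6)(64) / (2(4 - 6)) = 1920/(-4) = -480
  a_2 = (3)(4)(-480) / (2(2 - 6)) = -5760/(-8) = 720
  a_0 = (1)(2)(720) / (2(0 - 6)) = 1440/(-12) = -120
Hence H_6(x) = 64 x^6 - 480 x^4 + 720 x^2 - 120.

H_6(x); series = 64 x^6 - 480 x^4 + 720 x^2 - 120


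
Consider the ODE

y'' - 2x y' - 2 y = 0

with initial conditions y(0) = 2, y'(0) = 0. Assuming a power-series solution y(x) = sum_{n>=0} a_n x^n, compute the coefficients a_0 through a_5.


Ansatz: y(x) = sum_{n>=0} a_n x^n, so y'(x) = sum_{n>=1} n a_n x^(n-1) and y''(x) = sum_{n>=2} n(n-1) a_n x^(n-2).
Substitute into P(x) y'' + Q(x) y' + R(x) y = 0 with P(x) = 1, Q(x) = -2x, R(x) = -2, and match powers of x.
Initial conditions: a_0 = 2, a_1 = 0.
Setting the coefficient of each power of x to zero and solving order by order (substituting the coefficients already found):
  x^0: 2 a_2 - 2 a_0 = 0  ->  2 a_2 = 2 a_0 = 4  ->  a_2 = 2
  x^1: 6 a_3 - 4 a_1 = 0  ->  6 a_3 = 4 a_1 = 0  ->  a_3 = 0
  x^2: 12 a_4 - 6 a_2 = 0  ->  12 a_4 = 6 a_2 = 12  ->  a_4 = 1
  x^3: 20 a_5 - 8 a_3 = 0  ->  20 a_5 = 8 a_3 = 0  ->  a_5 = 0
Truncated series: y(x) = 2 + 2 x^2 + x^4 + O(x^6).

a_0 = 2; a_1 = 0; a_2 = 2; a_3 = 0; a_4 = 1; a_5 = 0


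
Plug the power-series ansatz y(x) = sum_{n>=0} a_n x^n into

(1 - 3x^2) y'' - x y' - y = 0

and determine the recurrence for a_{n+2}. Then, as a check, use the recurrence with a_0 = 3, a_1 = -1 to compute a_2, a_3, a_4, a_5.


Substitute y = sum_n a_n x^n.
(1 - 3 x^2) y'' contributes (n+2)(n+1) a_{n+2} - 3 n(n-1) a_n at x^n.
-x y'(x) contributes -n a_n at x^n.
-y(x) contributes -1 a_n at x^n.
Matching x^n: (n+2)(n+1) a_{n+2} + (-3 n(n-1) - n - 1) a_n = 0.
Thus a_{n+2} = (3 n(n-1) + n + 1) / ((n+1)(n+2)) * a_n.

Check with a_0 = 3, a_1 = -1 (apply the recurrence for n = 0, 1, 2, 3): a_0 = 3, a_1 = -1, a_2 = 3/2, a_3 = -1/3, a_4 = 9/8, a_5 = -11/30.

a_(n+2) = (3 n(n-1) + n + 1) / ((n+1)(n+2)) * a_n; check: a_0 = 3, a_1 = -1, a_2 = 3/2, a_3 = -1/3, a_4 = 9/8, a_5 = -11/30


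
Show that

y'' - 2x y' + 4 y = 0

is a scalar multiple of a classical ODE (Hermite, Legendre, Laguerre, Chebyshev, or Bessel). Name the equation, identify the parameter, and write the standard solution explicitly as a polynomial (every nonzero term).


The equation is already in a standard form:  y'' - 2x y' + 4 y = 0.
This matches the Hermite equation y'' - 2x y' + 2n y = 0 with 2n = 4, so n = 2; the polynomial solution is H_2(x).
With y = sum_k a_k x^k, matching x^k gives (k+2)(k+1) a_{k+2} = 2(k - n) a_k = 2(k - 2) a_k. The right side vanishes at k = 2, so the series with the parity of 2 terminates at degree 2.
Standard normalization: leading coefficient of H_n is 2^n, so a_2 = 2^2 = 4. Work downward with a_k = (k+1)(k+2) a_{k+2} / (2(k - n)):
  a_0 = (1)(2)(4) / (2(0 - 2)) = 8/(-4) = -2
Hence H_2(x) = 4 x^2 - 2.

H_2(x); series = 4 x^2 - 2


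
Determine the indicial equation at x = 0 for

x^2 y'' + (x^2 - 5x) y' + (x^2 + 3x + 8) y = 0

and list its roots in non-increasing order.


Divide by x^2 to reach normal form y'' + P_1(x) y' + P_2(x) y = 0 with P_1(x) = 1 - 5/x and P_2(x) = 1 + 3/x + 8/x^2.
x = 0 is a singular point because the y'-coefficient 1 - 5/x has a pole at x = 0 and the y-coefficient 1 + 3/x + 8/x^2 has a pole at x = 0.
It is a regular singular point because x P_1(x) = p(x) = x - 5 and x^2 P_2(x) = q(x) = x^2 + 3x + 8 are polynomials, hence analytic at x = 0.
p(0) = -5,  q(0) = 8.
Indicial equation: r(r-1) + p(0) r + q(0) = 0, i.e. r^2 + (p(0) - 1) r + q(0) = 0, i.e. r^2 - 6 r + 8 = 0.
Discriminant: (-6)^2 - 4(8) = 4, so r = (6 ± 2)/2.
Solving: r_1 = 4, r_2 = 2.

indicial: r^2 - 6 r + 8 = 0; roots r_1 = 4, r_2 = 2


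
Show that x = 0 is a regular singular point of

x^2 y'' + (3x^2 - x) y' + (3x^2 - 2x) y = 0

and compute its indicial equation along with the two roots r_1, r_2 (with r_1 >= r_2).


Divide by x^2 to reach normal form y'' + P_1(x) y' + P_2(x) y = 0 with P_1(x) = 3 - 1/x and P_2(x) = 3 - 2/x.
x = 0 is a singular point because the y'-coefficient 3 - 1/x has a pole at x = 0 and the y-coefficient 3 - 2/x has a pole at x = 0.
It is a regular singular point because x P_1(x) = p(x) = 3x - 1 and x^2 P_2(x) = q(x) = 3x^2 - 2x are polynomials, hence analytic at x = 0.
p(0) = -1,  q(0) = 0.
Indicial equation: r(r-1) + p(0) r + q(0) = 0, i.e. r^2 + (p(0) - 1) r + q(0) = 0, i.e. r^2 - 2 r = 0.
Discriminant: (-2)^2 - 4(0) = 4, so r = (2 ± 2)/2.
Solving: r_1 = 2, r_2 = 0.

indicial: r^2 - 2 r = 0; roots r_1 = 2, r_2 = 0


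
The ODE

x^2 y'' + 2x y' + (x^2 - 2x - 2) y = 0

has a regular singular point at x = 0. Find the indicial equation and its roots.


Divide by x^2 to reach normal form y'' + P_1(x) y' + P_2(x) y = 0 with P_1(x) = 2/x and P_2(x) = 1 - 2/x - 2/x^2.
x = 0 is a singular point because the y'-coefficient 2/x has a pole at x = 0 and the y-coefficient 1 - 2/x - 2/x^2 has a pole at x = 0.
It is a regular singular point because x P_1(x) = p(x) = 2 and x^2 P_2(x) = q(x) = x^2 - 2x - 2 are polynomials, hence analytic at x = 0.
p(0) = 2,  q(0) = -2.
Indicial equation: r(r-1) + p(0) r + q(0) = 0, i.e. r^2 + (p(0) - 1) r + q(0) = 0, i.e. r^2 + 1 r - 2 = 0.
Discriminant: (1)^2 - 4(-2) = 9, so r = (-1 ± 3)/2.
Solving: r_1 = 1, r_2 = -2.

indicial: r^2 + 1 r - 2 = 0; roots r_1 = 1, r_2 = -2


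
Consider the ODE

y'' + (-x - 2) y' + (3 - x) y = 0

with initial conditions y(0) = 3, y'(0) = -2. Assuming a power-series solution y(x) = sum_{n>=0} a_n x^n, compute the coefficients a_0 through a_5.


Ansatz: y(x) = sum_{n>=0} a_n x^n, so y'(x) = sum_{n>=1} n a_n x^(n-1) and y''(x) = sum_{n>=2} n(n-1) a_n x^(n-2).
Substitute into P(x) y'' + Q(x) y' + R(x) y = 0 with P(x) = 1, Q(x) = -x - 2, R(x) = 3 - x, and match powers of x.
Initial conditions: a_0 = 3, a_1 = -2.
Setting the coefficient of each power of x to zero and solving order by order (substituting the coefficients already found):
  x^0: 2 a_2 - 2 a_1 + 3 a_0 = 0  ->  2 a_2 = 2 a_1 - 3 a_0 = -13  ->  a_2 = -13/2
  x^1: 6 a_3 - 4 a_2 + 2 a_1 - a_0 = 0  ->  6 a_3 = 4 a_2 - 2 a_1 + a_0 = -19  ->  a_3 = -19/6
  x^2: 12 a_4 - 6 a_3 + a_2 - a_1 = 0  ->  12 a_4 = 6 a_3 - a_2 + a_1 = -29/2  ->  a_4 = -29/24
  x^3: 20 a_5 - 8 a_4 - a_2 = 0  ->  20 a_5 = 8 a_4 + a_2 = -97/6  ->  a_5 = -97/120
Truncated series: y(x) = 3 - 2 x - (13/2) x^2 - (19/6) x^3 - (29/24) x^4 - (97/120) x^5 + O(x^6).

a_0 = 3; a_1 = -2; a_2 = -13/2; a_3 = -19/6; a_4 = -29/24; a_5 = -97/120


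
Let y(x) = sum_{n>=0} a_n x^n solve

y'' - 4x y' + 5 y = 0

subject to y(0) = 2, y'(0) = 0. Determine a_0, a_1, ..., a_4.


Ansatz: y(x) = sum_{n>=0} a_n x^n, so y'(x) = sum_{n>=1} n a_n x^(n-1) and y''(x) = sum_{n>=2} n(n-1) a_n x^(n-2).
Substitute into P(x) y'' + Q(x) y' + R(x) y = 0 with P(x) = 1, Q(x) = -4x, R(x) = 5, and match powers of x.
Initial conditions: a_0 = 2, a_1 = 0.
Setting the coefficient of each power of x to zero and solving order by order (substituting the coefficients already found):
  x^0: 2 a_2 + 5 a_0 = 0  ->  2 a_2 = -5 a_0 = -10  ->  a_2 = -5
  x^1: 6 a_3 + a_1 = 0  ->  6 a_3 = -a_1 = 0  ->  a_3 = 0
  x^2: 12 a_4 - 3 a_2 = 0  ->  12 a_4 = 3 a_2 = -15  ->  a_4 = -5/4
Truncated series: y(x) = 2 - 5 x^2 - (5/4) x^4 + O(x^5).

a_0 = 2; a_1 = 0; a_2 = -5; a_3 = 0; a_4 = -5/4


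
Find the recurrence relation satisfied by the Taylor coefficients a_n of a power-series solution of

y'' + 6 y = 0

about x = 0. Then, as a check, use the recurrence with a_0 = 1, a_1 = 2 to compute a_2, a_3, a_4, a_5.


Substitute y = sum_n a_n x^n into y'' + (const) y = 0.
y''(x) = sum_{n>=0} (n+2)(n+1) a_{n+2} x^n.
The ODE becomes sum_n [(n+2)(n+1) a_{n+2} + 6 a_n] x^n = 0.
Setting each coefficient to zero gives the recurrence:
  (n+2)(n+1) a_{n+2} + 6 a_n = 0,
  a_{n+2} = -6 / ((n+1)(n+2)) a_n.

Check with a_0 = 1, a_1 = 2 (apply the recurrence for n = 0, 1, 2, 3): a_0 = 1, a_1 = 2, a_2 = -3, a_3 = -2, a_4 = 3/2, a_5 = 3/5.

a_{n+2} = -6/((n+1)(n+2)) * a_n; check: a_0 = 1, a_1 = 2, a_2 = -3, a_3 = -2, a_4 = 3/2, a_5 = 3/5


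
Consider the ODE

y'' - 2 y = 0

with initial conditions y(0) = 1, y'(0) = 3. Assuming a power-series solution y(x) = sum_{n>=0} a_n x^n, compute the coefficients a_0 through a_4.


Ansatz: y(x) = sum_{n>=0} a_n x^n, so y'(x) = sum_{n>=1} n a_n x^(n-1) and y''(x) = sum_{n>=2} n(n-1) a_n x^(n-2).
Substitute into P(x) y'' + Q(x) y' + R(x) y = 0 with P(x) = 1, Q(x) = 0, R(x) = -2, and match powers of x.
Initial conditions: a_0 = 1, a_1 = 3.
Setting the coefficient of each power of x to zero and solving order by order (substituting the coefficients already found):
  x^0: 2 a_2 - 2 a_0 = 0  ->  2 a_2 = 2 a_0 = 2  ->  a_2 = 1
  x^1: 6 a_3 - 2 a_1 = 0  ->  6 a_3 = 2 a_1 = 6  ->  a_3 = 1
  x^2: 12 a_4 - 2 a_2 = 0  ->  12 a_4 = 2 a_2 = 2  ->  a_4 = 1/6
Truncated series: y(x) = 1 + 3 x + x^2 + x^3 + (1/6) x^4 + O(x^5).

a_0 = 1; a_1 = 3; a_2 = 1; a_3 = 1; a_4 = 1/6


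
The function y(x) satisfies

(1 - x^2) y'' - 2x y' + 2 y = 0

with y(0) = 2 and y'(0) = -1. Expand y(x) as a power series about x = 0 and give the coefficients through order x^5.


Ansatz: y(x) = sum_{n>=0} a_n x^n, so y'(x) = sum_{n>=1} n a_n x^(n-1) and y''(x) = sum_{n>=2} n(n-1) a_n x^(n-2).
Substitute into P(x) y'' + Q(x) y' + R(x) y = 0 with P(x) = 1 - x^2, Q(x) = -2x, R(x) = 2, and match powers of x.
Initial conditions: a_0 = 2, a_1 = -1.
Setting the coefficient of each power of x to zero and solving order by order (substituting the coefficients already found):
  x^0: 2 a_2 + 2 a_0 = 0  ->  2 a_2 = -2 a_0 = -4  ->  a_2 = -2
  x^1: 6 a_3 = 0  ->  a_3 = 0
  x^2: 12 a_4 - 4 a_2 = 0  ->  12 a_4 = 4 a_2 = -8  ->  a_4 = -2/3
  x^3: 20 a_5 - 10 a_3 = 0  ->  20 a_5 = 10 a_3 = 0  ->  a_5 = 0
Truncated series: y(x) = 2 - x - 2 x^2 - (2/3) x^4 + O(x^6).

a_0 = 2; a_1 = -1; a_2 = -2; a_3 = 0; a_4 = -2/3; a_5 = 0


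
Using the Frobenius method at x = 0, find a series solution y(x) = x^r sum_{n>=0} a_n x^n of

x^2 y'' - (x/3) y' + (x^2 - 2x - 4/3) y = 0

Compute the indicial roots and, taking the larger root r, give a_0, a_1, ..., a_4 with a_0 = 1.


Write in Frobenius form y'' + (p(x)/x) y' + (q(x)/x^2) y = 0:
  p(x) = -1/3,  q(x) = x^2 - 2x - 4/3.
Indicial equation: r(r-1) + (-1/3) r + (-4/3) = 0 -> roots r_1 = 2, r_2 = -2/3.
Take r = r_1 = 2. Let y(x) = x^r sum_{n>=0} a_n x^n with a_0 = 1.
Substitute y = x^r sum a_n x^n and match x^{r+n}. The recurrence is
  D(n) a_n - 2 a_{n-1} + 1 a_{n-2} = 0,  where D(n) = (r+n)(r+n-1) + (-1/3)(r+n) + (-4/3).
  a_n = [2 a_{n-1} - 1 a_{n-2}] / D(n).
Since the indicial polynomial factors as (r - r_1)(r - r_2), D(n) = (r_1 + n - r_1)(r_1 + n - r_2) = n(n + 8/3).
Evaluating step by step (a_0 = 1):
  n = 1: D(1) = 1(1 + 8/3) = 11/3; numerator = 2(1) = 2; a_1 = (2)/(11/3) = 6/11
  n = 2: D(2) = 2(2 + 8/3) = 28/3; numerator = 2(6/11) - 1(1) = 1/11; a_2 = (1/11)/(28/3) = 3/308
  n = 3: D(3) = 3(3 + 8/3) = 17; numerator = 2(3/308) - 1(6/11) = -81/154; a_3 = (-81/154)/(17) = -81/2618
  n = 4: D(4) = 4(4 + 8/3) = 80/3; numerator = 2(-81/2618) - 1(3/308) = -375/5236; a_4 = (-375/5236)/(80/3) = -225/83776

r = 2; a_0 = 1; a_1 = 6/11; a_2 = 3/308; a_3 = -81/2618; a_4 = -225/83776


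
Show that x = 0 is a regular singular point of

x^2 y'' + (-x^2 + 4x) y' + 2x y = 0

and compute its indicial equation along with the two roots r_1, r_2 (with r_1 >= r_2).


Divide by x^2 to reach normal form y'' + P_1(x) y' + P_2(x) y = 0 with P_1(x) = -1 + 4/x and P_2(x) = 2/x.
x = 0 is a singular point because the y'-coefficient -1 + 4/x has a pole at x = 0 and the y-coefficient 2/x has a pole at x = 0.
It is a regular singular point because x P_1(x) = p(x) = 4 - x and x^2 P_2(x) = q(x) = 2x are polynomials, hence analytic at x = 0.
p(0) = 4,  q(0) = 0.
Indicial equation: r(r-1) + p(0) r + q(0) = 0, i.e. r^2 + (p(0) - 1) r + q(0) = 0, i.e. r^2 + 3 r = 0.
Discriminant: (3)^2 - 4(0) = 9, so r = (-3 ± 3)/2.
Solving: r_1 = 0, r_2 = -3.

indicial: r^2 + 3 r = 0; roots r_1 = 0, r_2 = -3


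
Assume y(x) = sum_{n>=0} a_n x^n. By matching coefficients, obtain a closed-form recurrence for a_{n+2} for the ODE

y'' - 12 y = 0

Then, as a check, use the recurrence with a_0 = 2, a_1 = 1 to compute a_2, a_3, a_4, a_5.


Substitute y = sum_n a_n x^n into y'' + (const) y = 0.
y''(x) = sum_{n>=0} (n+2)(n+1) a_{n+2} x^n.
The ODE becomes sum_n [(n+2)(n+1) a_{n+2} - 12 a_n] x^n = 0.
Setting each coefficient to zero gives the recurrence:
  (n+2)(n+1) a_{n+2} - 12 a_n = 0,
  a_{n+2} = 12 / ((n+1)(n+2)) a_n.

Check with a_0 = 2, a_1 = 1 (apply the recurrence for n = 0, 1, 2, 3): a_0 = 2, a_1 = 1, a_2 = 12, a_3 = 2, a_4 = 12, a_5 = 6/5.

a_{n+2} = 12/((n+1)(n+2)) * a_n; check: a_0 = 2, a_1 = 1, a_2 = 12, a_3 = 2, a_4 = 12, a_5 = 6/5


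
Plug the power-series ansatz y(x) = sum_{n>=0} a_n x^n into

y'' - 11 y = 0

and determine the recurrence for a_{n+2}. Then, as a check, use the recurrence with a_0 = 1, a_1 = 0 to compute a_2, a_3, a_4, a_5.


Substitute y = sum_n a_n x^n into y'' + (const) y = 0.
y''(x) = sum_{n>=0} (n+2)(n+1) a_{n+2} x^n.
The ODE becomes sum_n [(n+2)(n+1) a_{n+2} - 11 a_n] x^n = 0.
Setting each coefficient to zero gives the recurrence:
  (n+2)(n+1) a_{n+2} - 11 a_n = 0,
  a_{n+2} = 11 / ((n+1)(n+2)) a_n.

Check with a_0 = 1, a_1 = 0 (apply the recurrence for n = 0, 1, 2, 3): a_0 = 1, a_1 = 0, a_2 = 11/2, a_3 = 0, a_4 = 121/24, a_5 = 0.

a_{n+2} = 11/((n+1)(n+2)) * a_n; check: a_0 = 1, a_1 = 0, a_2 = 11/2, a_3 = 0, a_4 = 121/24, a_5 = 0


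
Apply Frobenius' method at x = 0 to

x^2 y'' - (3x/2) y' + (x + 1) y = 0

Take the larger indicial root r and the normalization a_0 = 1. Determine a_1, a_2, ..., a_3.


Write in Frobenius form y'' + (p(x)/x) y' + (q(x)/x^2) y = 0:
  p(x) = -3/2,  q(x) = x + 1.
Indicial equation: r(r-1) + (-3/2) r + (1) = 0 -> roots r_1 = 2, r_2 = 1/2.
Take r = r_1 = 2. Let y(x) = x^r sum_{n>=0} a_n x^n with a_0 = 1.
Substitute y = x^r sum a_n x^n and match x^{r+n}. The recurrence is
  D(n) a_n + 1 a_{n-1} = 0,  where D(n) = (r+n)(r+n-1) + (-3/2)(r+n) + (1).
  a_n = -1 / D(n) * a_{n-1}.
Since the indicial polynomial factors as (r - r_1)(r - r_2), D(n) = (r_1 + n - r_1)(r_1 + n - r_2) = n(n + 3/2).
Evaluating step by step (a_0 = 1):
  n = 1: D(1) = 1(1 + 3/2) = 5/2; numerator = -1(1) = -1; a_1 = (-1)/(5/2) = -2/5
  n = 2: D(2) = 2(2 + 3/2) = 7; numerator = -1(-2/5) = 2/5; a_2 = (2/5)/(7) = 2/35
  n = 3: D(3) = 3(3 + 3/2) = 27/2; numerator = -1(2/35) = -2/35; a_3 = (-2/35)/(27/2) = -4/945

r = 2; a_0 = 1; a_1 = -2/5; a_2 = 2/35; a_3 = -4/945


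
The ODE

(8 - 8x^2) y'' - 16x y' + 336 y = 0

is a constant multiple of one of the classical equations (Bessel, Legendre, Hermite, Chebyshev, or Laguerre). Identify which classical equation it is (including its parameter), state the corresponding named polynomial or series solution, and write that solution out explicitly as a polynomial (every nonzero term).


All three coefficients share the factor 8; dividing through by 8 gives  (1 - x^2) y'' - 2x y' + 42 y = 0.
This matches the Legendre equation (1 - x^2) y'' - 2x y' + n(n+1) y = 0 (note the -2x y' term) with n(n+1) = 42, so n = 6; the polynomial solution is P_6(x).
With y = sum_k a_k x^k, matching x^k gives (k+2)(k+1) a_{k+2} = [k(k+1) - n(n+1)] a_k = (k - 6)(k + 7) a_k. The right side vanishes at k = 6, so the series with the parity of 6 terminates at degree 6.
Standard normalization (P_n(1) = 1): leading coefficient (2n)!/(2^n (n!)^2) = 479001600/(64*518400) = 231/16, so a_6 = 231/16. Work downward with a_k = (k+1)(k+2) a_{k+2} / ((k - 6)(k + 7)):
  a_4 = (5)(6)(231/16) / ((4 - 6)(4 + 7)) = (3465/8)/(-22) = -315/16
  a_2 = (3)(4)(-315/16) / ((2 - 6)(2 + 7)) = (-945/4)/(-36) = 105/16
  a_0 = (1)(2)(105/16) / ((0 - 6)(0 + 7)) = (105/8)/(-42) = -5/16
Hence P_6(x) = 231 x^6/16 - 315 x^4/16 + 105 x^2/16 - 5/16.

P_6(x); series = 231 x^6/16 - 315 x^4/16 + 105 x^2/16 - 5/16


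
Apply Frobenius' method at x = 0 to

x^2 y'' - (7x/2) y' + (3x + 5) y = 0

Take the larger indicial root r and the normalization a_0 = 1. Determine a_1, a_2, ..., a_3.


Write in Frobenius form y'' + (p(x)/x) y' + (q(x)/x^2) y = 0:
  p(x) = -7/2,  q(x) = 3x + 5.
Indicial equation: r(r-1) + (-7/2) r + (5) = 0 -> roots r_1 = 5/2, r_2 = 2.
Take r = r_1 = 5/2. Let y(x) = x^r sum_{n>=0} a_n x^n with a_0 = 1.
Substitute y = x^r sum a_n x^n and match x^{r+n}. The recurrence is
  D(n) a_n + 3 a_{n-1} = 0,  where D(n) = (r+n)(r+n-1) + (-7/2)(r+n) + (5).
  a_n = -3 / D(n) * a_{n-1}.
Since the indicial polynomial factors as (r - r_1)(r - r_2), D(n) = (r_1 + n - r_1)(r_1 + n - r_2) = n(n + 1/2).
Evaluating step by step (a_0 = 1):
  n = 1: D(1) = 1(1 + 1/2) = 3/2; numerator = -3(1) = -3; a_1 = (-3)/(3/2) = -2
  n = 2: D(2) = 2(2 + 1/2) = 5; numerator = -3(-2) = 6; a_2 = (6)/(5) = 6/5
  n = 3: D(3) = 3(3 + 1/2) = 21/2; numerator = -3(6/5) = -18/5; a_3 = (-18/5)/(21/2) = -12/35

r = 5/2; a_0 = 1; a_1 = -2; a_2 = 6/5; a_3 = -12/35


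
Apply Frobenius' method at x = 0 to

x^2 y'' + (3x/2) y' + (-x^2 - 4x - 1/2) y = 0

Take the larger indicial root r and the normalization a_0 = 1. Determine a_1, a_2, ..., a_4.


Write in Frobenius form y'' + (p(x)/x) y' + (q(x)/x^2) y = 0:
  p(x) = 3/2,  q(x) = -x^2 - 4x - 1/2.
Indicial equation: r(r-1) + (3/2) r + (-1/2) = 0 -> roots r_1 = 1/2, r_2 = -1.
Take r = r_1 = 1/2. Let y(x) = x^r sum_{n>=0} a_n x^n with a_0 = 1.
Substitute y = x^r sum a_n x^n and match x^{r+n}. The recurrence is
  D(n) a_n - 4 a_{n-1} - 1 a_{n-2} = 0,  where D(n) = (r+n)(r+n-1) + (3/2)(r+n) + (-1/2).
  a_n = [4 a_{n-1} + 1 a_{n-2}] / D(n).
Since the indicial polynomial factors as (r - r_1)(r - r_2), D(n) = (r_1 + n - r_1)(r_1 + n - r_2) = n(n + 3/2).
Evaluating step by step (a_0 = 1):
  n = 1: D(1) = 1(1 + 3/2) = 5/2; numerator = 4(1) = 4; a_1 = (4)/(5/2) = 8/5
  n = 2: D(2) = 2(2 + 3/2) = 7; numerator = 4(8/5) + 1(1) = 37/5; a_2 = (37/5)/(7) = 37/35
  n = 3: D(3) = 3(3 + 3/2) = 27/2; numerator = 4(37/35) + 1(8/5) = 204/35; a_3 = (204/35)/(27/2) = 136/315
  n = 4: D(4) = 4(4 + 3/2) = 22; numerator = 4(136/315) + 1(37/35) = 877/315; a_4 = (877/315)/(22) = 877/6930

r = 1/2; a_0 = 1; a_1 = 8/5; a_2 = 37/35; a_3 = 136/315; a_4 = 877/6930


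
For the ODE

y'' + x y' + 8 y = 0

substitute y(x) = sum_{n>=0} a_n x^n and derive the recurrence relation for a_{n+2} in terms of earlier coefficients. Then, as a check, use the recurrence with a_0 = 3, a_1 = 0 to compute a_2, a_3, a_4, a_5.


Substitute y = sum_n a_n x^n.
y''(x) has coefficient (n+2)(n+1) a_{n+2} at x^n;
x y'(x) has coefficient n a_n at x^n (shift);
8 y(x) has coefficient 8 a_n at x^n.
Matching x^n: (n+2)(n+1) a_{n+2} + (n + 8) a_n = 0.
Thus a_{n+2} = (-n - 8) / ((n+1)(n+2)) * a_n.

Check with a_0 = 3, a_1 = 0 (apply the recurrence for n = 0, 1, 2, 3): a_0 = 3, a_1 = 0, a_2 = -12, a_3 = 0, a_4 = 10, a_5 = 0.

a_(n+2) = (-n - 8) / ((n+1)(n+2)) * a_n; check: a_0 = 3, a_1 = 0, a_2 = -12, a_3 = 0, a_4 = 10, a_5 = 0


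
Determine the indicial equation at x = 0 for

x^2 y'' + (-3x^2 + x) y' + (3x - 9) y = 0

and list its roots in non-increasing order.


Divide by x^2 to reach normal form y'' + P_1(x) y' + P_2(x) y = 0 with P_1(x) = -3 + 1/x and P_2(x) = 3/x - 9/x^2.
x = 0 is a singular point because the y'-coefficient -3 + 1/x has a pole at x = 0 and the y-coefficient 3/x - 9/x^2 has a pole at x = 0.
It is a regular singular point because x P_1(x) = p(x) = 1 - 3x and x^2 P_2(x) = q(x) = 3x - 9 are polynomials, hence analytic at x = 0.
p(0) = 1,  q(0) = -9.
Indicial equation: r(r-1) + p(0) r + q(0) = 0, i.e. r^2 + (p(0) - 1) r + q(0) = 0, i.e. r^2 - 9 = 0.
Discriminant: (0)^2 - 4(-9) = 36, so r = (0 ± 6)/2.
Solving: r_1 = 3, r_2 = -3.

indicial: r^2 - 9 = 0; roots r_1 = 3, r_2 = -3


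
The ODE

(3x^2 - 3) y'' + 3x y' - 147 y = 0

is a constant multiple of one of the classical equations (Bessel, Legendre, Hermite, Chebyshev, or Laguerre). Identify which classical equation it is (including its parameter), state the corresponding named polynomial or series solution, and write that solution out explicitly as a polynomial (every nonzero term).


All three coefficients share the factor -3; dividing through by -3 gives  (1 - x^2) y'' - x y' + 49 y = 0.
This matches the Chebyshev equation (1 - x^2) y'' - x y' + n^2 y = 0 (note the -x y' term, not -2x y') with n^2 = 49, so n = 7; the polynomial solution is T_7(x).
With y = sum_k a_k x^k, matching x^k gives (k+2)(k+1) a_{k+2} = (k^2 - n^2) a_k = (k - 7)(k + 7) a_k. The right side vanishes at k = 7, so the series with the parity of 7 terminates at degree 7.
Standard normalization: leading coefficient of T_n is 2^(n-1), so a_7 = 2^6 = 64. Work downward with a_k = (k+1)(k+2) a_{k+2} / ((k - 7)(k + 7)):
  a_5 = (6)(7)(64) / ((5 - 7)(5 + 7)) = 2688/(-24) = -112
  a_3 = (4)(5)(-112) / ((3 - 7)(3 + 7)) = -2240/(-40) = 56
  a_1 = (2)(3)(56) / ((1 - 7)(1 + 7)) = 336/(-48) = -7
Hence T_7(x) = 64 x^7 - 112 x^5 + 56 x^3 - 7 x.

T_7(x); series = 64 x^7 - 112 x^5 + 56 x^3 - 7 x


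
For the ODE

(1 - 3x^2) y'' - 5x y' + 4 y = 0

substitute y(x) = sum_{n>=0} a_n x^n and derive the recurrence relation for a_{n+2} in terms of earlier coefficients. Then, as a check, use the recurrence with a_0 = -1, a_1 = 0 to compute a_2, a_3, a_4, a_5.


Substitute y = sum_n a_n x^n.
(1 - 3 x^2) y'' contributes (n+2)(n+1) a_{n+2} - 3 n(n-1) a_n at x^n.
-5 x y'(x) contributes -5 n a_n at x^n.
4 y(x) contributes 4 a_n at x^n.
Matching x^n: (n+2)(n+1) a_{n+2} + (-3 n(n-1) - 5 n + 4) a_n = 0.
Thus a_{n+2} = (3 n(n-1) + 5 n - 4) / ((n+1)(n+2)) * a_n.

Check with a_0 = -1, a_1 = 0 (apply the recurrence for n = 0, 1, 2, 3): a_0 = -1, a_1 = 0, a_2 = 2, a_3 = 0, a_4 = 2, a_5 = 0.

a_(n+2) = (3 n(n-1) + 5 n - 4) / ((n+1)(n+2)) * a_n; check: a_0 = -1, a_1 = 0, a_2 = 2, a_3 = 0, a_4 = 2, a_5 = 0


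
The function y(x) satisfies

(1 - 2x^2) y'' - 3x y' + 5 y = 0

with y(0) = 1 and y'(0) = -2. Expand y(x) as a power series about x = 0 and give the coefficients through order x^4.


Ansatz: y(x) = sum_{n>=0} a_n x^n, so y'(x) = sum_{n>=1} n a_n x^(n-1) and y''(x) = sum_{n>=2} n(n-1) a_n x^(n-2).
Substitute into P(x) y'' + Q(x) y' + R(x) y = 0 with P(x) = 1 - 2x^2, Q(x) = -3x, R(x) = 5, and match powers of x.
Initial conditions: a_0 = 1, a_1 = -2.
Setting the coefficient of each power of x to zero and solving order by order (substituting the coefficients already found):
  x^0: 2 a_2 + 5 a_0 = 0  ->  2 a_2 = -5 a_0 = -5  ->  a_2 = -5/2
  x^1: 6 a_3 + 2 a_1 = 0  ->  6 a_3 = -2 a_1 = 4  ->  a_3 = 2/3
  x^2: 12 a_4 - 5 a_2 = 0  ->  12 a_4 = 5 a_2 = -25/2  ->  a_4 = -25/24
Truncated series: y(x) = 1 - 2 x - (5/2) x^2 + (2/3) x^3 - (25/24) x^4 + O(x^5).

a_0 = 1; a_1 = -2; a_2 = -5/2; a_3 = 2/3; a_4 = -25/24


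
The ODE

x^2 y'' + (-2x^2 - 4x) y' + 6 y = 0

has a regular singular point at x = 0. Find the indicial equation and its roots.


Divide by x^2 to reach normal form y'' + P_1(x) y' + P_2(x) y = 0 with P_1(x) = -2 - 4/x and P_2(x) = 6/x^2.
x = 0 is a singular point because the y'-coefficient -2 - 4/x has a pole at x = 0 and the y-coefficient 6/x^2 has a pole at x = 0.
It is a regular singular point because x P_1(x) = p(x) = -2x - 4 and x^2 P_2(x) = q(x) = 6 are polynomials, hence analytic at x = 0.
p(0) = -4,  q(0) = 6.
Indicial equation: r(r-1) + p(0) r + q(0) = 0, i.e. r^2 + (p(0) - 1) r + q(0) = 0, i.e. r^2 - 5 r + 6 = 0.
Discriminant: (-5)^2 - 4(6) = 1, so r = (5 ± 1)/2.
Solving: r_1 = 3, r_2 = 2.

indicial: r^2 - 5 r + 6 = 0; roots r_1 = 3, r_2 = 2


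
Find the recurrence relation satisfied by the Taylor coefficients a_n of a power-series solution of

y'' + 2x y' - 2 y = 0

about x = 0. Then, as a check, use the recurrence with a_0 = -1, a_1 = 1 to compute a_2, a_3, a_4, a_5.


Substitute y = sum_n a_n x^n.
y''(x) has coefficient (n+2)(n+1) a_{n+2} at x^n;
2 x y'(x) has coefficient 2 n a_n at x^n (shift);
-2 y(x) has coefficient -2 a_n at x^n.
Matching x^n: (n+2)(n+1) a_{n+2} + (2n - 2) a_n = 0.
Thus a_{n+2} = (-2n + 2) / ((n+1)(n+2)) * a_n.

Check with a_0 = -1, a_1 = 1 (apply the recurrence for n = 0, 1, 2, 3): a_0 = -1, a_1 = 1, a_2 = -1, a_3 = 0, a_4 = 1/6, a_5 = 0.

a_(n+2) = (-2n + 2) / ((n+1)(n+2)) * a_n; check: a_0 = -1, a_1 = 1, a_2 = -1, a_3 = 0, a_4 = 1/6, a_5 = 0


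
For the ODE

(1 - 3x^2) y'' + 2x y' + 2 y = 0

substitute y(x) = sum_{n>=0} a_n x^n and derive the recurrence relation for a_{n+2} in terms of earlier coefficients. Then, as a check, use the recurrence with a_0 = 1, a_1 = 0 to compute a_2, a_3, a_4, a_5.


Substitute y = sum_n a_n x^n.
(1 - 3 x^2) y'' contributes (n+2)(n+1) a_{n+2} - 3 n(n-1) a_n at x^n.
2 x y'(x) contributes 2 n a_n at x^n.
2 y(x) contributes 2 a_n at x^n.
Matching x^n: (n+2)(n+1) a_{n+2} + (-3 n(n-1) + 2 n + 2) a_n = 0.
Thus a_{n+2} = (3 n(n-1) - 2 n - 2) / ((n+1)(n+2)) * a_n.

Check with a_0 = 1, a_1 = 0 (apply the recurrence for n = 0, 1, 2, 3): a_0 = 1, a_1 = 0, a_2 = -1, a_3 = 0, a_4 = 0, a_5 = 0.

a_(n+2) = (3 n(n-1) - 2 n - 2) / ((n+1)(n+2)) * a_n; check: a_0 = 1, a_1 = 0, a_2 = -1, a_3 = 0, a_4 = 0, a_5 = 0


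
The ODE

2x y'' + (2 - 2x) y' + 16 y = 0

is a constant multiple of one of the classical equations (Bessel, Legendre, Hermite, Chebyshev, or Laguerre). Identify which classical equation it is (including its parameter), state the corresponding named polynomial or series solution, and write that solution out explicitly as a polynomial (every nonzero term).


All three coefficients share the factor 2; dividing through by 2 gives  x y'' + (1 - x) y' + 8 y = 0.
This matches the Laguerre equation x y'' + (1 - x) y' + n y = 0 with n = 8; the polynomial solution is L_8(x).
With y = sum_k a_k x^k, matching x^k gives (k+1)k a_{k+1} + (k+1) a_{k+1} - k a_k + n a_k = 0, i.e. (k+1)^2 a_{k+1} = (k - n) a_k = (k - 8) a_k. The right side vanishes at k = 8, so the series terminates at degree 8.
Standard normalization L_n(0) = 1 gives a_0 = 1. Work upward with a_{k+1} = (k - 8) a_k / (k+1)^2:
  a_1 = (0 - 8)(1) / 1^2 = -8/1 = -8
  a_2 = (1 - 8)(-8) / 2^2 = 56/4 = 14
  a_3 = (2 - 8)(14) / 3^2 = -84/9 = -28/3
  a_4 = (3 - 8)(-28/3) / 4^2 = (140/3)/16 = 35/12
  a_5 = (4 - 8)(35/12) / 5^2 = (-35/3)/25 = -7/15
  a_6 = (5 - 8)(-7/15) / 6^2 = (7/5)/36 = 7/180
  a_7 = (6 - 8)(7/180) / 7^2 = (-7/90)/49 = -1/630
  a_8 = (7 - 8)(-1/630) / 8^2 = (1/630)/64 = 1/40320
Hence L_8(x) = x^8/40320 - x^7/630 + 7 x^6/180 - 7 x^5/15 + 35 x^4/12 - 28 x^3/3 + 14 x^2 - 8 x + 1.

L_8(x); series = x^8/40320 - x^7/630 + 7 x^6/180 - 7 x^5/15 + 35 x^4/12 - 28 x^3/3 + 14 x^2 - 8 x + 1


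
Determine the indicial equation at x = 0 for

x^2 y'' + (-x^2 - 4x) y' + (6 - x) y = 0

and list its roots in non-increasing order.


Divide by x^2 to reach normal form y'' + P_1(x) y' + P_2(x) y = 0 with P_1(x) = -1 - 4/x and P_2(x) = -1/x + 6/x^2.
x = 0 is a singular point because the y'-coefficient -1 - 4/x has a pole at x = 0 and the y-coefficient -1/x + 6/x^2 has a pole at x = 0.
It is a regular singular point because x P_1(x) = p(x) = -x - 4 and x^2 P_2(x) = q(x) = 6 - x are polynomials, hence analytic at x = 0.
p(0) = -4,  q(0) = 6.
Indicial equation: r(r-1) + p(0) r + q(0) = 0, i.e. r^2 + (p(0) - 1) r + q(0) = 0, i.e. r^2 - 5 r + 6 = 0.
Discriminant: (-5)^2 - 4(6) = 1, so r = (5 ± 1)/2.
Solving: r_1 = 3, r_2 = 2.

indicial: r^2 - 5 r + 6 = 0; roots r_1 = 3, r_2 = 2


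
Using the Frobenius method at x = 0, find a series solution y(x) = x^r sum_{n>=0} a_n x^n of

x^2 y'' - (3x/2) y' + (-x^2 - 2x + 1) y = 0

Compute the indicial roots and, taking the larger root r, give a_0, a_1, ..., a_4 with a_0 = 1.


Write in Frobenius form y'' + (p(x)/x) y' + (q(x)/x^2) y = 0:
  p(x) = -3/2,  q(x) = -x^2 - 2x + 1.
Indicial equation: r(r-1) + (-3/2) r + (1) = 0 -> roots r_1 = 2, r_2 = 1/2.
Take r = r_1 = 2. Let y(x) = x^r sum_{n>=0} a_n x^n with a_0 = 1.
Substitute y = x^r sum a_n x^n and match x^{r+n}. The recurrence is
  D(n) a_n - 2 a_{n-1} - 1 a_{n-2} = 0,  where D(n) = (r+n)(r+n-1) + (-3/2)(r+n) + (1).
  a_n = [2 a_{n-1} + 1 a_{n-2}] / D(n).
Since the indicial polynomial factors as (r - r_1)(r - r_2), D(n) = (r_1 + n - r_1)(r_1 + n - r_2) = n(n + 3/2).
Evaluating step by step (a_0 = 1):
  n = 1: D(1) = 1(1 + 3/2) = 5/2; numerator = 2(1) = 2; a_1 = (2)/(5/2) = 4/5
  n = 2: D(2) = 2(2 + 3/2) = 7; numerator = 2(4/5) + 1(1) = 13/5; a_2 = (13/5)/(7) = 13/35
  n = 3: D(3) = 3(3 + 3/2) = 27/2; numerator = 2(13/35) + 1(4/5) = 54/35; a_3 = (54/35)/(27/2) = 4/35
  n = 4: D(4) = 4(4 + 3/2) = 22; numerator = 2(4/35) + 1(13/35) = 3/5; a_4 = (3/5)/(22) = 3/110

r = 2; a_0 = 1; a_1 = 4/5; a_2 = 13/35; a_3 = 4/35; a_4 = 3/110


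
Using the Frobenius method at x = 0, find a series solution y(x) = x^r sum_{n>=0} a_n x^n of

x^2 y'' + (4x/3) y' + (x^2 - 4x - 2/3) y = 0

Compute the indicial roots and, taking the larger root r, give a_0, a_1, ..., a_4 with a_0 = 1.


Write in Frobenius form y'' + (p(x)/x) y' + (q(x)/x^2) y = 0:
  p(x) = 4/3,  q(x) = x^2 - 4x - 2/3.
Indicial equation: r(r-1) + (4/3) r + (-2/3) = 0 -> roots r_1 = 2/3, r_2 = -1.
Take r = r_1 = 2/3. Let y(x) = x^r sum_{n>=0} a_n x^n with a_0 = 1.
Substitute y = x^r sum a_n x^n and match x^{r+n}. The recurrence is
  D(n) a_n - 4 a_{n-1} + 1 a_{n-2} = 0,  where D(n) = (r+n)(r+n-1) + (4/3)(r+n) + (-2/3).
  a_n = [4 a_{n-1} - 1 a_{n-2}] / D(n).
Since the indicial polynomial factors as (r - r_1)(r - r_2), D(n) = (r_1 + n - r_1)(r_1 + n - r_2) = n(n + 5/3).
Evaluating step by step (a_0 = 1):
  n = 1: D(1) = 1(1 + 5/3) = 8/3; numerator = 4(1) = 4; a_1 = (4)/(8/3) = 3/2
  n = 2: D(2) = 2(2 + 5/3) = 22/3; numerator = 4(3/2) - 1(1) = 5; a_2 = (5)/(22/3) = 15/22
  n = 3: D(3) = 3(3 + 5/3) = 14; numerator = 4(15/22) - 1(3/2) = 27/22; a_3 = (27/22)/(14) = 27/308
  n = 4: D(4) = 4(4 + 5/3) = 68/3; numerator = 4(27/308) - 1(15/22) = -51/154; a_4 = (-51/154)/(68/3) = -9/616

r = 2/3; a_0 = 1; a_1 = 3/2; a_2 = 15/22; a_3 = 27/308; a_4 = -9/616
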